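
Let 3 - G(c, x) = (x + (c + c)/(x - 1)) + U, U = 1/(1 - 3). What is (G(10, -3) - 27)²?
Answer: 961/4 ≈ 240.25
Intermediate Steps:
U = -½ (U = 1/(-2) = -½ ≈ -0.50000)
G(c, x) = 7/2 - x - 2*c/(-1 + x) (G(c, x) = 3 - ((x + (c + c)/(x - 1)) - ½) = 3 - ((x + (2*c)/(-1 + x)) - ½) = 3 - ((x + 2*c/(-1 + x)) - ½) = 3 - (-½ + x + 2*c/(-1 + x)) = 3 + (½ - x - 2*c/(-1 + x)) = 7/2 - x - 2*c/(-1 + x))
(G(10, -3) - 27)² = ((-7 - 4*10 - 2*(-3)² + 9*(-3))/(2*(-1 - 3)) - 27)² = ((½)*(-7 - 40 - 2*9 - 27)/(-4) - 27)² = ((½)*(-¼)*(-7 - 40 - 18 - 27) - 27)² = ((½)*(-¼)*(-92) - 27)² = (23/2 - 27)² = (-31/2)² = 961/4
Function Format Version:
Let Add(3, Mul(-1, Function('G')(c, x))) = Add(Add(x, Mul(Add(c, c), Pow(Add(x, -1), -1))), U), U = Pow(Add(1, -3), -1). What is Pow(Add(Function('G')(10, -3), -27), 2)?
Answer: Rational(961, 4) ≈ 240.25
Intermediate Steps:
U = Rational(-1, 2) (U = Pow(-2, -1) = Rational(-1, 2) ≈ -0.50000)
Function('G')(c, x) = Add(Rational(7, 2), Mul(-1, x), Mul(-2, c, Pow(Add(-1, x), -1))) (Function('G')(c, x) = Add(3, Mul(-1, Add(Add(x, Mul(Add(c, c), Pow(Add(x, -1), -1))), Rational(-1, 2)))) = Add(3, Mul(-1, Add(Add(x, Mul(Mul(2, c), Pow(Add(-1, x), -1))), Rational(-1, 2)))) = Add(3, Mul(-1, Add(Add(x, Mul(2, c, Pow(Add(-1, x), -1))), Rational(-1, 2)))) = Add(3, Mul(-1, Add(Rational(-1, 2), x, Mul(2, c, Pow(Add(-1, x), -1))))) = Add(3, Add(Rational(1, 2), Mul(-1, x), Mul(-2, c, Pow(Add(-1, x), -1)))) = Add(Rational(7, 2), Mul(-1, x), Mul(-2, c, Pow(Add(-1, x), -1))))
Pow(Add(Function('G')(10, -3), -27), 2) = Pow(Add(Mul(Rational(1, 2), Pow(Add(-1, -3), -1), Add(-7, Mul(-4, 10), Mul(-2, Pow(-3, 2)), Mul(9, -3))), -27), 2) = Pow(Add(Mul(Rational(1, 2), Pow(-4, -1), Add(-7, -40, Mul(-2, 9), -27)), -27), 2) = Pow(Add(Mul(Rational(1, 2), Rational(-1, 4), Add(-7, -40, -18, -27)), -27), 2) = Pow(Add(Mul(Rational(1, 2), Rational(-1, 4), -92), -27), 2) = Pow(Add(Rational(23, 2), -27), 2) = Pow(Rational(-31, 2), 2) = Rational(961, 4)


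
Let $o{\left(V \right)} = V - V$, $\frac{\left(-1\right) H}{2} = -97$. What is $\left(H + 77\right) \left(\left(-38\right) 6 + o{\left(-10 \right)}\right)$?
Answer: $-61788$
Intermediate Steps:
$H = 194$ ($H = \left(-2\right) \left(-97\right) = 194$)
$o{\left(V \right)} = 0$
$\left(H + 77\right) \left(\left(-38\right) 6 + o{\left(-10 \right)}\right) = \left(194 + 77\right) \left(\left(-38\right) 6 + 0\right) = 271 \left(-228 + 0\right) = 271 \left(-228\right) = -61788$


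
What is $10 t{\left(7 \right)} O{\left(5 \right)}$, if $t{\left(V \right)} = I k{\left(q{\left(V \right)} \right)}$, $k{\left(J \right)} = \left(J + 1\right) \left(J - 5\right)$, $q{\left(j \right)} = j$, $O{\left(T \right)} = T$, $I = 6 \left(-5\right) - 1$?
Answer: $-24800$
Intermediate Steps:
$I = -31$ ($I = -30 - 1 = -31$)
$k{\left(J \right)} = \left(1 + J\right) \left(-5 + J\right)$
$t{\left(V \right)} = 155 - 31 V^{2} + 124 V$ ($t{\left(V \right)} = - 31 \left(-5 + V^{2} - 4 V\right) = 155 - 31 V^{2} + 124 V$)
$10 t{\left(7 \right)} O{\left(5 \right)} = 10 \left(155 - 31 \cdot 7^{2} + 124 \cdot 7\right) 5 = 10 \left(155 - 1519 + 868\right) 5 = 10 \left(-496\right) 5 = \left(-4960\right) 5 = -24800$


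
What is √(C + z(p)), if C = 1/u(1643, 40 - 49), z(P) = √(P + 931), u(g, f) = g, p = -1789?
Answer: √(1643 + 2699449*I*√858)/1643 ≈ 3.827 + 3.8269*I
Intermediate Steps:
z(P) = √(931 + P)
C = 1/1643 ≈ 0.00060864
√(C + z(p)) = √(1/1643 + √(931 - 1789)) = √(1/1643 + √(-858)) = √(1/1643 + I*√858)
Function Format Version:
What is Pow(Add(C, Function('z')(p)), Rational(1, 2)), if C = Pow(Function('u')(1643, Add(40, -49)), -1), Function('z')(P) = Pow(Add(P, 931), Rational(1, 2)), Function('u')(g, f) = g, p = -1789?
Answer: Mul(Rational(1, 1643), Pow(Add(1643, Mul(2699449, I, Pow(858, Rational(1, 2)))), Rational(1, 2))) ≈ Add(3.8270, Mul(3.8269, I))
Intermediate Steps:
Function('z')(P) = Pow(Add(931, P), Rational(1, 2))
C = Rational(1, 1643) (C = Pow(1643, -1) = Rational(1, 1643) ≈ 0.00060864)
Pow(Add(C, Function('z')(p)), Rational(1, 2)) = Pow(Add(Rational(1, 1643), Pow(Add(931, -1789), Rational(1, 2))), Rational(1, 2)) = Pow(Add(Rational(1, 1643), Pow(-858, Rational(1, 2))), Rational(1, 2)) = Pow(Add(Rational(1, 1643), Mul(I, Pow(858, Rational(1, 2)))), Rational(1, 2))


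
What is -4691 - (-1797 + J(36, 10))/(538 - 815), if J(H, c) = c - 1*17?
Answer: -1301211/277 ≈ -4697.5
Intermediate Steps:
J(H, c) = -17 + c (J(H, c) = c - 17 = -17 + c)
-4691 - (-1797 + J(36, 10))/(538 - 815) = -4691 - (-1797 + (-17 + 10))/(538 - 815) = -4691 - (-1797 - 7)/(-277) = -4691 - (-1804)*(-1)/277 = -4691 - 1*1804/277 = -4691 - 1804/277 = -1301211/277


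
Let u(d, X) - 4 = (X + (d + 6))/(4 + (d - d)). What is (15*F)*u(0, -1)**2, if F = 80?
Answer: 33075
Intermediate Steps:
u(d, X) = 11/2 + X/4 + d/4 (u(d, X) = 4 + (X + (d + 6))/(4 + (d - d)) = 4 + (X + (6 + d))/(4 + 0) = 4 + (6 + X + d)/4 = 4 + (6 + X + d)*(1/4) = 4 + (3/2 + X/4 + d/4) = 11/2 + X/4 + d/4)
(15*F)*u(0, -1)**2 = (15*80)*(11/2 + (1/4)*(-1) + (1/4)*0)**2 = 1200*(11/2 - 1/4 + 0)**2 = 1200*(21/4)**2 = 1200*(441/16) = 33075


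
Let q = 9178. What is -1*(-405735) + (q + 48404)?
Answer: 463317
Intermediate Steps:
-1*(-405735) + (q + 48404) = -1*(-405735) + (9178 + 48404) = 405735 + 57582 = 463317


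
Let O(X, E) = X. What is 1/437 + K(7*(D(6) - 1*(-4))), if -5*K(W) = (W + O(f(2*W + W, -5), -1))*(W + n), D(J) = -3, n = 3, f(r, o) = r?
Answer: -24471/437 ≈ -55.998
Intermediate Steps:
K(W) = -4*W*(3 + W)/5 (K(W) = -(W + (2*W + W))*(W + 3)/5 = -(W + 3*W)*(3 + W)/5 = -4*W*(3 + W)/5)
1/437 + K(7*(D(6) - 1*(-4))) = 1/437 + 4*(7*(-3 - 1*(-4)))*(-3 - 7*(-3 - 1*(-4)))/5 = 1/437 + 4*(7*(-3 + 4))*(-3 - 7*(-3 + 4))/5 = 1/437 + 4*(7*1)*(-3 - 7)/5 = 1/437 + (4/5)*7*(-3 - 1*7) = 1/437 + (4/5)*7*(-3 - 7) = 1/437 + (4/5)*7*(-10) = 1/437 - 56 = -24471/437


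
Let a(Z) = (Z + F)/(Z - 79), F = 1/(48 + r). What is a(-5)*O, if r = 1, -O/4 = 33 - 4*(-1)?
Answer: -9028/1029 ≈ -8.7736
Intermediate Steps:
O = -148 (O = -4*(33 - 4*(-1)) = -4*(33 + 4) = -4*37 = -148)
F = 1/49 (F = 1/(48 + 1) = 1/49 ≈ 0.020408)
a(Z) = (1/49 + Z)/(-79 + Z) (a(Z) = (Z + 1/49)/(Z - 79) = (1/49 + Z)/(-79 + Z))
a(-5)*O = ((1/49 - 5)/(-79 - 5))*(-148) = (-244/49/(-84))*(-148) = -1/84*(-244/49)*(-148) = (61/1029)*(-148) = -9028/1029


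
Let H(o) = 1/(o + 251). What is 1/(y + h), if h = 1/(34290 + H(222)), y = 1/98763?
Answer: 1601853985473/62934070 ≈ 25453.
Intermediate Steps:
H(o) = 1/(251 + o)
y = 1/98763 ≈ 1.0125e-5
h = 473/16219171 (h = 1/(34290 + 1/(251 + 222)) = 1/(34290 + 1/473) = 1/(16219171/473) = 473/16219171 ≈ 2.9163e-5)
1/(y + h) = 1/(1/98763 + 473/16219171) = 1/(62934070/1601853985473) = 1601853985473/62934070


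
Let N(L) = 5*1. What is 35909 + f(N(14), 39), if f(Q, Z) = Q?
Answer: 35914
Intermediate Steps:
N(L) = 5
35909 + f(N(14), 39) = 35909 + 5 = 35914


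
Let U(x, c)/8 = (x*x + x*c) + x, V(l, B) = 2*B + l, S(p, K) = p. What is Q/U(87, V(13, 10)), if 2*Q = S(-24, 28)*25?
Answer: -25/7018 ≈ -0.0035623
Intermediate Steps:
V(l, B) = l + 2*B
U(x, c) = 8*x + 8*x**2 + 8*c*x (U(x, c) = 8*((x*x + x*c) + x) = 8*((x**2 + c*x) + x) = 8*(x + x**2 + c*x) = 8*x + 8*x**2 + 8*c*x)
Q = -300 (Q = (-24*25)/2 = (1/2)*(-600) = -300)
Q/U(87, V(13, 10)) = -300*1/(696*(1 + (13 + 2*10) + 87)) = -300*1/(696*(1 + (13 + 20) + 87)) = -300*1/(696*(1 + 33 + 87)) = -300/(8*87*121) = -300/84216 = -300*1/84216 = -25/7018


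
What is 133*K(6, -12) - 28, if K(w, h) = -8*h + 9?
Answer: 13937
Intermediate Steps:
K(w, h) = 9 - 8*h
133*K(6, -12) - 28 = 133*(9 - 8*(-12)) - 28 = 133*(9 + 96) - 28 = 133*105 - 28 = 13965 - 28 = 13937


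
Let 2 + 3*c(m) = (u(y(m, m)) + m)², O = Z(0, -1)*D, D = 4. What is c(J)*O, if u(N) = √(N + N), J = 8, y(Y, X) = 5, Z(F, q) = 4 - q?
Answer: 480 + 320*√10/3 ≈ 817.31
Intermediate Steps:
O = 20 (O = (4 - 1*(-1))*4 = (4 + 1)*4 = 5*4 = 20)
u(N) = √2*√N (u(N) = √(2*N) = √2*√N)
c(m) = -⅔ + (m + √10)²/3 (c(m) = -⅔ + (√2*√5 + m)²/3 = -⅔ + (√10 + m)²/3 = -⅔ + (m + √10)²/3)
c(J)*O = (-⅔ + (8 + √10)²/3)*20 = -40/3 + 20*(8 + √10)²/3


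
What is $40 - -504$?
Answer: $544$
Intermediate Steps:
$40 - -504 = 40 + 504 = 544$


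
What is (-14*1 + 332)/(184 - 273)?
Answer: -318/89 ≈ -3.5730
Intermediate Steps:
(-14*1 + 332)/(184 - 273) = (-14 + 332)/(-89) = 318*(-1/89) = -318/89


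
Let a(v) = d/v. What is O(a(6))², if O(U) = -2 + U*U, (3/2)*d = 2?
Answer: 24964/6561 ≈ 3.8049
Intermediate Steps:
d = 4/3 (d = (⅔)*2 = 4/3 ≈ 1.3333)
a(v) = 4/(3*v)
O(U) = -2 + U²
O(a(6))² = (-2 + ((4/3)/6)²)² = (-2 + ((4/3)*(⅙))²)² = (-2 + (2/9)²)² = (-2 + 4/81)² = (-158/81)² = 24964/6561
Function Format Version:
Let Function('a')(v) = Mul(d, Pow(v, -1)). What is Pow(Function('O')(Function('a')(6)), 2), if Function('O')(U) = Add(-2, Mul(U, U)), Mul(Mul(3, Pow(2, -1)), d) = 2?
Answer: Rational(24964, 6561) ≈ 3.8049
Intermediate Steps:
d = Rational(4, 3) (d = Mul(Rational(2, 3), 2) = Rational(4, 3) ≈ 1.3333)
Function('a')(v) = Mul(Rational(4, 3), Pow(v, -1))
Function('O')(U) = Add(-2, Pow(U, 2))
Pow(Function('O')(Function('a')(6)), 2) = Pow(Add(-2, Pow(Mul(Rational(4, 3), Pow(6, -1)), 2)), 2) = Pow(Add(-2, Pow(Mul(Rational(4, 3), Rational(1, 6)), 2)), 2) = Pow(Add(-2, Pow(Rational(2, 9), 2)), 2) = Pow(Add(-2, Rational(4, 81)), 2) = Pow(Rational(-158, 81), 2) = Rational(24964, 6561)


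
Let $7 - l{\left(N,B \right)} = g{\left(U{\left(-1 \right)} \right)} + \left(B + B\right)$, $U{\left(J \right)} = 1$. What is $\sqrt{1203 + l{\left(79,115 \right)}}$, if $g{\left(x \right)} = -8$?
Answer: $2 \sqrt{247} \approx 31.432$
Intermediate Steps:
$l{\left(N,B \right)} = 15 - 2 B$ ($l{\left(N,B \right)} = 7 - \left(-8 + \left(B + B\right)\right) = 7 - \left(-8 + 2 B\right) = 15 - 2 B$)
$\sqrt{1203 + l{\left(79,115 \right)}} = \sqrt{1203 + \left(15 - 230\right)} = \sqrt{1203 - 215} = \sqrt{988} = 2 \sqrt{247}$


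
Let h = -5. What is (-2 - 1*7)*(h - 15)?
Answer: 180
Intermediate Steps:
(-2 - 1*7)*(h - 15) = (-2 - 1*7)*(-5 - 15) = (-2 - 7)*(-20) = -9*(-20) = 180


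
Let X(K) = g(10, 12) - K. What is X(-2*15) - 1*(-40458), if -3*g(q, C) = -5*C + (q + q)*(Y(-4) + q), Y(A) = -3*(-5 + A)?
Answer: 120784/3 ≈ 40261.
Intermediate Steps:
Y(A) = 15 - 3*A
g(q, C) = 5*C/3 - 2*q*(27 + q)/3 (g(q, C) = -(-5*C + (q + q)*((15 - 3*(-4)) + q))/3 = -(-5*C + (2*q)*((15 + 12) + q))/3 = -(-5*C + (2*q)*(27 + q))/3 = -(-5*C + 2*q*(27 + q))/3 = 5*C/3 - 2*q*(27 + q)/3)
X(K) = -680/3 - K (X(K) = (-18*10 - 2/3*10**2 + (5/3)*12) - K = (-180 - 2/3*100 + 20) - K = (-180 - 200/3 + 20) - K = -680/3 - K)
X(-2*15) - 1*(-40458) = (-680/3 - (-2)*15) - 1*(-40458) = (-680/3 - 1*(-30)) + 40458 = (-680/3 + 30) + 40458 = -590/3 + 40458 = 120784/3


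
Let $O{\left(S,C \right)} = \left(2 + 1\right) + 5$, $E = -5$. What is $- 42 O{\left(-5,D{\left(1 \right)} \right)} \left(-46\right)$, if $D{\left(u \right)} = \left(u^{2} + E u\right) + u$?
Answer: $15456$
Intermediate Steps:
$D{\left(u \right)} = u^{2} - 4 u$ ($D{\left(u \right)} = \left(u^{2} - 5 u\right) + u = u^{2} - 4 u$)
$O{\left(S,C \right)} = 8$ ($O{\left(S,C \right)} = 3 + 5 = 8$)
$- 42 O{\left(-5,D{\left(1 \right)} \right)} \left(-46\right) = \left(-42\right) 8 \left(-46\right) = \left(-336\right) \left(-46\right) = 15456$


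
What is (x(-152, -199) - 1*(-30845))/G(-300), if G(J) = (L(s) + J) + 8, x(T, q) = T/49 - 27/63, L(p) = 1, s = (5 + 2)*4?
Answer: -503744/4753 ≈ -105.98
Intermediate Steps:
s = 28 (s = 7*4 = 28)
x(T, q) = -3/7 + T/49 (x(T, q) = T*(1/49) - 27*1/63 = T/49 - 3/7 = -3/7 + T/49)
G(J) = 9 + J (G(J) = (1 + J) + 8 = 9 + J)
(x(-152, -199) - 1*(-30845))/G(-300) = ((-3/7 + (1/49)*(-152)) - 1*(-30845))/(9 - 300) = ((-3/7 - 152/49) + 30845)/(-291) = (-173/49 + 30845)*(-1/291) = (1511232/49)*(-1/291) = -503744/4753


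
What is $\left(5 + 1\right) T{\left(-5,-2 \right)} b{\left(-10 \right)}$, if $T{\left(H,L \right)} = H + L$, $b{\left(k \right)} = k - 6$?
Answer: $672$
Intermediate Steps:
$b{\left(k \right)} = -6 + k$
$\left(5 + 1\right) T{\left(-5,-2 \right)} b{\left(-10 \right)} = \left(5 + 1\right) \left(-5 - 2\right) \left(-6 - 10\right) = 6 \left(-7\right) \left(-16\right) = \left(-42\right) \left(-16\right) = 672$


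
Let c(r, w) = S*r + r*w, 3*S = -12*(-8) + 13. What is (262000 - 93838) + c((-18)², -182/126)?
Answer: 179466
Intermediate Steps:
S = 109/3 (S = (-12*(-8) + 13)/3 = (96 + 13)/3 = (⅓)*109 = 109/3 ≈ 36.333)
c(r, w) = 109*r/3 + r*w
(262000 - 93838) + c((-18)², -182/126) = (262000 - 93838) + (⅓)*(-18)²*(109 + 3*(-182/126)) = 168162 + (⅓)*324*(109 + 3*(-182*1/126)) = 168162 + (⅓)*324*(109 + 3*(-13/9)) = 168162 + (⅓)*324*(109 - 13/3) = 168162 + (⅓)*324*(314/3) = 168162 + 11304 = 179466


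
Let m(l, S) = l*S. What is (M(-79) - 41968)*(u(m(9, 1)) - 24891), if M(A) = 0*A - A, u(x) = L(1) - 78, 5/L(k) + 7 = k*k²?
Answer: 2091922697/2 ≈ 1.0460e+9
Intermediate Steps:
m(l, S) = S*l
L(k) = 5/(-7 + k³) (L(k) = 5/(-7 + k*k²) = 5/(-7 + k³))
u(x) = -473/6 (u(x) = 5/(-7 + 1³) - 78 = 5/(-7 + 1) - 78 = 5/(-6) - 78 = 5*(-⅙) - 78 = -⅚ - 78 = -473/6)
M(A) = -A (M(A) = 0 - A = -A)
(M(-79) - 41968)*(u(m(9, 1)) - 24891) = (-1*(-79) - 41968)*(-473/6 - 24891) = (79 - 41968)*(-149819/6) = -41889*(-149819/6) = 2091922697/2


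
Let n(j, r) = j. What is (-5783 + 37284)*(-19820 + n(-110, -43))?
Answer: -627814930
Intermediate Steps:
(-5783 + 37284)*(-19820 + n(-110, -43)) = (-5783 + 37284)*(-19820 - 110) = 31501*(-19930) = -627814930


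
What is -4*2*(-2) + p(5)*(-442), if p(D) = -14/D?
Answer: 6268/5 ≈ 1253.6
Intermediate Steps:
-4*2*(-2) + p(5)*(-442) = -4*2*(-2) - 14/5*(-442) = -8*(-2) - 14*1/5*(-442) = 16 - 14/5*(-442) = 16 + 6188/5 = 6268/5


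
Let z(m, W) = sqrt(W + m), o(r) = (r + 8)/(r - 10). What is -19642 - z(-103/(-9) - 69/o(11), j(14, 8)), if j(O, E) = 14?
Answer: -19642 - sqrt(70870)/57 ≈ -19647.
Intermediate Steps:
o(r) = (8 + r)/(-10 + r)
-19642 - z(-103/(-9) - 69/o(11), j(14, 8)) = -19642 - sqrt(14 + (-103/(-9) - 69*(-10 + 11)/(8 + 11))) = -19642 - sqrt(14 + (-103*(-1/9) - 69/(19/1))) = -19642 - sqrt(14 + (103/9 - 69/(1*19))) = -19642 - sqrt(14 + (103/9 - 69/19)) = -19642 - sqrt(14 + 1336/171) = -19642 - sqrt(3730/171) = -19642 - sqrt(70870)/57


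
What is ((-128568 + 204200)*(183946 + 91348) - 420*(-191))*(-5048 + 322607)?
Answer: 6611932784735652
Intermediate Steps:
((-128568 + 204200)*(183946 + 91348) - 420*(-191))*(-5048 + 322607) = (75632*275294 + 80220)*317559 = (20821035808 + 80220)*317559 = 20821116028*317559 = 6611932784735652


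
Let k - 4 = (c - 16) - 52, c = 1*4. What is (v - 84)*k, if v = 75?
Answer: 540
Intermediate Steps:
c = 4
k = -60 (k = 4 + ((4 - 16) - 52) = 4 + (-12 - 52) = 4 - 64 = -60)
(v - 84)*k = (75 - 84)*(-60) = -9*(-60) = 540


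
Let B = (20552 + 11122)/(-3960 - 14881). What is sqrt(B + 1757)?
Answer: sqrt(623108854883)/18841 ≈ 41.897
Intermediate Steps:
B = -31674/18841 (B = 31674/(-18841) = 31674*(-1/18841) = -31674/18841 ≈ -1.6811)
sqrt(B + 1757) = sqrt(-31674/18841 + 1757) = sqrt(33071963/18841) = sqrt(623108854883)/18841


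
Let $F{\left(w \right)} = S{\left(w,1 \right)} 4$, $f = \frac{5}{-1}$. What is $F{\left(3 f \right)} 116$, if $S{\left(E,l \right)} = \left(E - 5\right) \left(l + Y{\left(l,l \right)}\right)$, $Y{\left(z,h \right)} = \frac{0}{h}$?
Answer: $-9280$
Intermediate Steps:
$f = -5$ ($f = 5 \left(-1\right) = -5$)
$Y{\left(z,h \right)} = 0$
$S{\left(E,l \right)} = l \left(-5 + E\right)$ ($S{\left(E,l \right)} = \left(E - 5\right) \left(l + 0\right) = \left(-5 + E\right) l = l \left(-5 + E\right)$)
$F{\left(w \right)} = -20 + 4 w$ ($F{\left(w \right)} = 1 \left(-5 + w\right) 4 = \left(-5 + w\right) 4 = -20 + 4 w$)
$F{\left(3 f \right)} 116 = \left(-20 + 4 \cdot 3 \left(-5\right)\right) 116 = \left(-20 + 4 \left(-15\right)\right) 116 = \left(-20 - 60\right) 116 = \left(-80\right) 116 = -9280$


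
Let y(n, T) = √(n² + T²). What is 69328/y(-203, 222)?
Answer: 69328*√90493/90493 ≈ 230.46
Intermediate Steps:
y(n, T) = √(T² + n²)
69328/y(-203, 222) = 69328/(√(222² + (-203)²)) = 69328/(√(49284 + 41209)) = 69328/(√90493) = 69328*(√90493/90493) = 69328*√90493/90493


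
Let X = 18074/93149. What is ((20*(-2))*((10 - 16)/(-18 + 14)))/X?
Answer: -399210/1291 ≈ -309.23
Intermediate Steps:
X = 2582/13307 (X = 18074*(1/93149) = 2582/13307 ≈ 0.19403)
((20*(-2))*((10 - 16)/(-18 + 14)))/X = ((20*(-2))*((10 - 16)/(-18 + 14)))/(2582/13307) = -(-240)/(-4)*(13307/2582) = -(-240)*(-1)/4*(13307/2582) = -40*3/2*(13307/2582) = -60*13307/2582 = -399210/1291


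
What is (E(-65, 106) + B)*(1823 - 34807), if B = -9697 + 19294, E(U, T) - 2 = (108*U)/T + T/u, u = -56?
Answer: -16661428206/53 ≈ -3.1437e+8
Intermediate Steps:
E(U, T) = 2 - T/56 + 108*U/T (E(U, T) = 2 + ((108*U)/T + T/(-56)) = 2 + (108*U/T + T*(-1/56)) = 2 + (108*U/T - T/56) = 2 + (-T/56 + 108*U/T) = 2 - T/56 + 108*U/T)
B = 9597
(E(-65, 106) + B)*(1823 - 34807) = ((2 - 1/56*106 + 108*(-65)/106) + 9597)*(1823 - 34807) = ((2 - 53/28 + 108*(-65)*(1/106)) + 9597)*(-32984) = ((2 - 53/28 - 3510/53) + 9597)*(-32984) = (-98121/1484 + 9597)*(-32984) = (14143827/1484)*(-32984) = -16661428206/53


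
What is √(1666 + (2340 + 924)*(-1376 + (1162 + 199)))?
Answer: I*√47294 ≈ 217.47*I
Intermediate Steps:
√(1666 + (2340 + 924)*(-1376 + (1162 + 199))) = √(1666 + 3264*(-1376 + 1361)) = √(1666 + 3264*(-15)) = √(1666 - 48960) = √(-47294) = I*√47294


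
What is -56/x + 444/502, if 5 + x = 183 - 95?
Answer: 4370/20833 ≈ 0.20976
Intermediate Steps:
x = 83 (x = -5 + (183 - 95) = -5 + 88 = 83)
-56/x + 444/502 = -56/83 + 444/502 = -56*1/83 + 444*(1/502) = -56/83 + 222/251 = 4370/20833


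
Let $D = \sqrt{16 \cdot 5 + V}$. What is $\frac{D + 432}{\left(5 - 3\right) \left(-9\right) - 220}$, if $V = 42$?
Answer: $- \frac{216}{119} - \frac{\sqrt{122}}{238} \approx -1.8615$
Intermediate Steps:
$D = \sqrt{122}$ ($D = \sqrt{16 \cdot 5 + 42} = \sqrt{80 + 42} = \sqrt{122} \approx 11.045$)
$\frac{D + 432}{\left(5 - 3\right) \left(-9\right) - 220} = \frac{\sqrt{122} + 432}{\left(5 - 3\right) \left(-9\right) - 220} = \frac{432 + \sqrt{122}}{2 \left(-9\right) - 220} = \frac{432 + \sqrt{122}}{-18 - 220} = \frac{432 + \sqrt{122}}{-238} = \left(432 + \sqrt{122}\right) \left(- \frac{1}{238}\right) = - \frac{216}{119} - \frac{\sqrt{122}}{238}$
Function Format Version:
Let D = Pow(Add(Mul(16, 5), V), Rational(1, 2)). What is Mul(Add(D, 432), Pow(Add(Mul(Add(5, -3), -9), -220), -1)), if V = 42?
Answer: Add(Rational(-216, 119), Mul(Rational(-1, 238), Pow(122, Rational(1, 2)))) ≈ -1.8615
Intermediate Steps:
D = Pow(122, Rational(1, 2)) (D = Pow(Add(Mul(16, 5), 42), Rational(1, 2)) = Pow(Add(80, 42), Rational(1, 2)) = Pow(122, Rational(1, 2)) ≈ 11.045)
Mul(Add(D, 432), Pow(Add(Mul(Add(5, -3), -9), -220), -1)) = Mul(Add(Pow(122, Rational(1, 2)), 432), Pow(Add(Mul(Add(5, -3), -9), -220), -1)) = Mul(Add(432, Pow(122, Rational(1, 2))), Pow(Add(Mul(2, -9), -220), -1)) = Mul(Add(432, Pow(122, Rational(1, 2))), Pow(Add(-18, -220), -1)) = Mul(Add(432, Pow(122, Rational(1, 2))), Pow(-238, -1)) = Mul(Add(432, Pow(122, Rational(1, 2))), Rational(-1, 238)) = Add(Rational(-216, 119), Mul(Rational(-1, 238), Pow(122, Rational(1, 2))))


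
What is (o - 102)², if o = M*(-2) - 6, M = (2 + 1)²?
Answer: 15876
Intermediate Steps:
M = 9 (M = 3² = 9)
o = -24 (o = 9*(-2) - 6 = -18 - 6 = -24)
(o - 102)² = (-24 - 102)² = (-126)² = 15876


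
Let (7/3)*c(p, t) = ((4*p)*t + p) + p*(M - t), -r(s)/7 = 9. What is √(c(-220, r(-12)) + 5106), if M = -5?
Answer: √1141854/7 ≈ 152.65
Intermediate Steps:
r(s) = -63 (r(s) = -7*9 = -63)
c(p, t) = 3*p/7 + 3*p*(-5 - t)/7 + 12*p*t/7 (c(p, t) = 3*(((4*p)*t + p) + p*(-5 - t))/7 = 3*((4*p*t + p) + p*(-5 - t))/7 = 3*((p + 4*p*t) + p*(-5 - t))/7 = 3*(p + p*(-5 - t) + 4*p*t)/7 = 3*p/7 + 3*p*(-5 - t)/7 + 12*p*t/7)
√(c(-220, r(-12)) + 5106) = √((3/7)*(-220)*(-4 + 3*(-63)) + 5106) = √((3/7)*(-220)*(-4 - 189) + 5106) = √((3/7)*(-220)*(-193) + 5106) = √(127380/7 + 5106) = √(163122/7) = √1141854/7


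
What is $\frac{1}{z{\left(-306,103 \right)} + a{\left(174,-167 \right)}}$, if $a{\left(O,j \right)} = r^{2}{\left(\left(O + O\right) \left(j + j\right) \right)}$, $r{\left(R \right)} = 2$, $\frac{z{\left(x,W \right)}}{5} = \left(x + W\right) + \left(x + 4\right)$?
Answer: $- \frac{1}{2521} \approx -0.00039667$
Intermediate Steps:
$z{\left(x,W \right)} = 20 + 5 W + 10 x$ ($z{\left(x,W \right)} = 5 \left(\left(x + W\right) + \left(x + 4\right)\right) = 5 \left(\left(W + x\right) + \left(4 + x\right)\right) = 5 \left(4 + W + 2 x\right) = 20 + 5 W + 10 x$)
$a{\left(O,j \right)} = 4$ ($a{\left(O,j \right)} = 2^{2} = 4$)
$\frac{1}{z{\left(-306,103 \right)} + a{\left(174,-167 \right)}} = \frac{1}{\left(20 + 5 \cdot 103 + 10 \left(-306\right)\right) + 4} = \frac{1}{\left(20 + 515 - 3060\right) + 4} = \frac{1}{-2525 + 4} = \frac{1}{-2521} = - \frac{1}{2521}$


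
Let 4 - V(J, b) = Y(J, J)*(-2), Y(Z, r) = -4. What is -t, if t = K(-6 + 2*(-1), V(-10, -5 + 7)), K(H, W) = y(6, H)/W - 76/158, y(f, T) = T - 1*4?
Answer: -199/79 ≈ -2.5190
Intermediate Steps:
y(f, T) = -4 + T (y(f, T) = T - 4 = -4 + T)
V(J, b) = -4 (V(J, b) = 4 - (-4)*(-2) = 4 - 1*8 = 4 - 8 = -4)
K(H, W) = -38/79 + (-4 + H)/W (K(H, W) = (-4 + H)/W - 76/158 = (-4 + H)/W - 76*1/158 = (-4 + H)/W - 38/79 = -38/79 + (-4 + H)/W)
t = 199/79 (t = (-4 + (-6 + 2*(-1)) - 38/79*(-4))/(-4) = -(-4 + (-6 - 2) + 152/79)/4 = -(-4 - 8 + 152/79)/4 = -¼*(-796/79) = 199/79 ≈ 2.5190)
-t = -1*199/79 = -199/79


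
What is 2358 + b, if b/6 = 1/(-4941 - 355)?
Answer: 6243981/2648 ≈ 2358.0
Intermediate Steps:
b = -3/2648 (b = 6/(-4941 - 355) = 6/(-5296) = 6*(-1/5296) = -3/2648 ≈ -0.0011329)
2358 + b = 2358 - 3/2648 = 6243981/2648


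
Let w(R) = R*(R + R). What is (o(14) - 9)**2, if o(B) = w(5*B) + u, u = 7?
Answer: 96000804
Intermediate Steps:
w(R) = 2*R**2 (w(R) = R*(2*R) = 2*R**2)
o(B) = 7 + 50*B**2 (o(B) = 2*(5*B)**2 + 7 = 2*(25*B**2) + 7 = 50*B**2 + 7 = 7 + 50*B**2)
(o(14) - 9)**2 = ((7 + 50*14**2) - 9)**2 = ((7 + 50*196) - 9)**2 = ((7 + 9800) - 9)**2 = (9807 - 9)**2 = 9798**2 = 96000804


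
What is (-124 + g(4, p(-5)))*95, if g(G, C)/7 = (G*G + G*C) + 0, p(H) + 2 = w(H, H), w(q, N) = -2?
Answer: -11780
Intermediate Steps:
p(H) = -4 (p(H) = -2 - 2 = -4)
g(G, C) = 7*G² + 7*C*G (g(G, C) = 7*((G*G + G*C) + 0) = 7*((G² + C*G) + 0) = 7*(G² + C*G) = 7*G² + 7*C*G)
(-124 + g(4, p(-5)))*95 = (-124 + 7*4*(-4 + 4))*95 = (-124 + 7*4*0)*95 = (-124 + 0)*95 = -124*95 = -11780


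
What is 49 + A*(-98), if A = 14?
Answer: -1323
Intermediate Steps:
49 + A*(-98) = 49 + 14*(-98) = 49 - 1372 = -1323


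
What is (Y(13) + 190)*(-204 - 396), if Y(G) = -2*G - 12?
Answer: -91200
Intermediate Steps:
Y(G) = -12 - 2*G
(Y(13) + 190)*(-204 - 396) = ((-12 - 2*13) + 190)*(-204 - 396) = ((-12 - 26) + 190)*(-600) = (-38 + 190)*(-600) = 152*(-600) = -91200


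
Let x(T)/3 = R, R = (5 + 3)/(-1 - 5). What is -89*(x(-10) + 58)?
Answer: -4806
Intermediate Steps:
R = -4/3 (R = 8/(-6) = 8*(-1/6) = -4/3 ≈ -1.3333)
x(T) = -4 (x(T) = 3*(-4/3) = -4)
-89*(x(-10) + 58) = -89*(-4 + 58) = -89*54 = -4806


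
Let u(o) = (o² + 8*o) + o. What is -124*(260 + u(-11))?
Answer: -34968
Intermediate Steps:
u(o) = o² + 9*o
-124*(260 + u(-11)) = -124*(260 - 11*(9 - 11)) = -124*(260 - 11*(-2)) = -124*(260 + 22) = -124*282 = -34968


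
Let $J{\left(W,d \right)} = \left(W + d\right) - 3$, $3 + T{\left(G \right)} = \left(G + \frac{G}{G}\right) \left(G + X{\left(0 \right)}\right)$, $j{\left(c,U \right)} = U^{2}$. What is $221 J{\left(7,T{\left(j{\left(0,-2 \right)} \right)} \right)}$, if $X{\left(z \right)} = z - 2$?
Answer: $2431$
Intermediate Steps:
$X{\left(z \right)} = -2 + z$ ($X{\left(z \right)} = z - 2 = -2 + z$)
$T{\left(G \right)} = -3 + \left(1 + G\right) \left(-2 + G\right)$ ($T{\left(G \right)} = -3 + \left(G + \frac{G}{G}\right) \left(G + \left(-2 + 0\right)\right) = -3 + \left(G + 1\right) \left(G - 2\right) = -3 + \left(1 + G\right) \left(-2 + G\right)$)
$J{\left(W,d \right)} = -3 + W + d$
$221 J{\left(7,T{\left(j{\left(0,-2 \right)} \right)} \right)} = 221 \left(-3 + 7 - \left(9 - 16\right)\right) = 221 \left(-3 + 7 - -7\right) = 221 \left(-3 + 7 + 7\right) = 221 \cdot 11 = 2431$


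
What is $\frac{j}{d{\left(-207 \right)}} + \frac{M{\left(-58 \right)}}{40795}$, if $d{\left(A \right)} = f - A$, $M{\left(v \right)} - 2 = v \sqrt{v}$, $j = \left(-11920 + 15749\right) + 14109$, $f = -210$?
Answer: $- \frac{731780704}{122385} - \frac{58 i \sqrt{58}}{40795} \approx -5979.3 - 0.010828 i$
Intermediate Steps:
$j = 17938$ ($j = 3829 + 14109 = 17938$)
$M{\left(v \right)} = 2 + v^{\frac{3}{2}}$ ($M{\left(v \right)} = 2 + v \sqrt{v} = 2 + v^{\frac{3}{2}}$)
$d{\left(A \right)} = -210 - A$
$\frac{j}{d{\left(-207 \right)}} + \frac{M{\left(-58 \right)}}{40795} = \frac{17938}{-210 - -207} + \frac{2 + \left(-58\right)^{\frac{3}{2}}}{40795} = \frac{17938}{-210 + 207} + \left(2 - 58 i \sqrt{58}\right) \frac{1}{40795} = \frac{17938}{-3} + \left(\frac{2}{40795} - \frac{58 i \sqrt{58}}{40795}\right) = 17938 \left(- \frac{1}{3}\right) + \left(\frac{2}{40795} - \frac{58 i \sqrt{58}}{40795}\right) = - \frac{17938}{3} + \left(\frac{2}{40795} - \frac{58 i \sqrt{58}}{40795}\right) = - \frac{731780704}{122385} - \frac{58 i \sqrt{58}}{40795}$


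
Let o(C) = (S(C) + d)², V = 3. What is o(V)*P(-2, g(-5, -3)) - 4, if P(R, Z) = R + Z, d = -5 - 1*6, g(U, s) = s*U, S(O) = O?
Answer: 828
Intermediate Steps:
g(U, s) = U*s
d = -11 (d = -5 - 6 = -11)
o(C) = (-11 + C)² (o(C) = (C - 11)² = (-11 + C)²)
o(V)*P(-2, g(-5, -3)) - 4 = (-11 + 3)²*(-2 - 5*(-3)) - 4 = (-8)²*(-2 + 15) - 4 = 64*13 - 4 = 832 - 4 = 828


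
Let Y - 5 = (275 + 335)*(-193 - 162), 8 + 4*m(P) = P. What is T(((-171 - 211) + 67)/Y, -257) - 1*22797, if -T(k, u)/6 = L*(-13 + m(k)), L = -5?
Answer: -287658243/12374 ≈ -23247.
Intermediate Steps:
m(P) = -2 + P/4
Y = -216545 (Y = 5 + (275 + 335)*(-193 - 162) = 5 + 610*(-355) = 5 - 216550 = -216545)
T(k, u) = -450 + 15*k/2 (T(k, u) = -(-30)*(-13 + (-2 + k/4)) = -(-30)*(-15 + k/4) = -6*(75 - 5*k/4) = -450 + 15*k/2)
T(((-171 - 211) + 67)/Y, -257) - 1*22797 = (-450 + 15*(((-171 - 211) + 67)/(-216545))/2) - 1*22797 = (-450 + 15*((-382 + 67)*(-1/216545))/2) - 22797 = (-450 + 15*(-315*(-1/216545))/2) - 22797 = (-450 + (15/2)*(9/6187)) - 22797 = (-450 + 135/12374) - 22797 = -5568165/12374 - 22797 = -287658243/12374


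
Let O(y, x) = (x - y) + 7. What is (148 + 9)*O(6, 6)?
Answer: 1099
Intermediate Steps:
O(y, x) = 7 + x - y
(148 + 9)*O(6, 6) = (148 + 9)*(7 + 6 - 1*6) = 157*(7 + 6 - 6) = 157*7 = 1099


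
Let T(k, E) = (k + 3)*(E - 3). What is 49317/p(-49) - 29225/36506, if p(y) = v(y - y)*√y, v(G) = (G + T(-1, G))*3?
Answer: -29225/36506 + 16439*I/42 ≈ -0.80055 + 391.4*I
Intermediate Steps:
T(k, E) = (-3 + E)*(3 + k) (T(k, E) = (3 + k)*(-3 + E) = (-3 + E)*(3 + k))
v(G) = -18 + 9*G (v(G) = (G + (-9 - 3*(-1) + 3*G + G*(-1)))*3 = (G + (-9 + 3 + 3*G - G))*3 = (G + (-6 + 2*G))*3 = (-6 + 3*G)*3 = -18 + 9*G)
p(y) = -18*√y (p(y) = (-18 + 9*(y - y))*√y = (-18 + 9*0)*√y = (-18 + 0)*√y = -18*√y)
49317/p(-49) - 29225/36506 = 49317/((-126*I)) - 29225/36506 = 49317*(I/126) - 29225/36506 = 16439*I/42 - 29225/36506 = -29225/36506 + 16439*I/42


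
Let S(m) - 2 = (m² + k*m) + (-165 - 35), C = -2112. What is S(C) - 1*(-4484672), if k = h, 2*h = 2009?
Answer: 6823514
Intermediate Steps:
h = 2009/2 (h = (½)*2009 = 2009/2 ≈ 1004.5)
k = 2009/2 ≈ 1004.5
S(m) = -198 + m² + 2009*m/2 (S(m) = 2 + ((m² + 2009*m/2) + (-165 - 35)) = 2 + ((m² + 2009*m/2) - 200) = 2 + (-200 + m² + 2009*m/2) = -198 + m² + 2009*m/2)
S(C) - 1*(-4484672) = (-198 + (-2112)² + (2009/2)*(-2112)) - 1*(-4484672) = (-198 + 4460544 - 2121504) + 4484672 = 2338842 + 4484672 = 6823514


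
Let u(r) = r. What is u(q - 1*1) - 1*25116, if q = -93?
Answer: -25210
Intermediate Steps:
u(q - 1*1) - 1*25116 = (-93 - 1*1) - 1*25116 = (-93 - 1) - 25116 = -94 - 25116 = -25210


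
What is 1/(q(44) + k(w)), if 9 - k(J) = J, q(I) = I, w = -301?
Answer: 1/354 ≈ 0.0028249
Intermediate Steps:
k(J) = 9 - J
1/(q(44) + k(w)) = 1/(44 + (9 - 1*(-301))) = 1/(44 + (9 + 301)) = 1/(44 + 310) = 1/354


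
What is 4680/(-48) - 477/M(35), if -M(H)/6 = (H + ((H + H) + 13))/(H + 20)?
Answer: -14265/236 ≈ -60.445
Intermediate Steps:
M(H) = -6*(13 + 3*H)/(20 + H) (M(H) = -6*(H + ((H + H) + 13))/(H + 20) = -6*(H + (2*H + 13))/(20 + H) = -6*(H + (13 + 2*H))/(20 + H) = -6*(13 + 3*H)/(20 + H))
4680/(-48) - 477/M(35) = 4680/(-48) - 477*(20 + 35)/(6*(-13 - 3*35)) = 4680*(-1/48) - 477*55/(6*(-13 - 105)) = -195/2 - 477/(6*(1/55)*(-118)) = -195/2 - 477/(-708/55) = -195/2 - 477*(-55/708) = -195/2 + 8745/236 = -14265/236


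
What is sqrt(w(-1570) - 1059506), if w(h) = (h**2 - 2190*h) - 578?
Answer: 6*sqrt(134531) ≈ 2200.7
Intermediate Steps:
w(h) = -578 + h**2 - 2190*h
sqrt(w(-1570) - 1059506) = sqrt((-578 + (-1570)**2 - 2190*(-1570)) - 1059506) = sqrt((-578 + 2464900 + 3438300) - 1059506) = sqrt(5902622 - 1059506) = sqrt(4843116) = 6*sqrt(134531)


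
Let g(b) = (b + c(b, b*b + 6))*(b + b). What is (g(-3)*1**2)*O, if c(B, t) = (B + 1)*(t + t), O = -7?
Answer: -2646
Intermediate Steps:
c(B, t) = 2*t*(1 + B) (c(B, t) = (1 + B)*(2*t) = 2*t*(1 + B))
g(b) = 2*b*(b + 2*(1 + b)*(6 + b**2)) (g(b) = (b + 2*(b*b + 6)*(1 + b))*(b + b) = (b + 2*(b**2 + 6)*(1 + b))*(2*b) = (b + 2*(6 + b**2)*(1 + b))*(2*b) = (b + 2*(1 + b)*(6 + b**2))*(2*b) = 2*b*(b + 2*(1 + b)*(6 + b**2)))
(g(-3)*1**2)*O = ((2*(-3)*(-3 + 2*(1 - 3)*(6 + (-3)**2)))*1**2)*(-7) = ((2*(-3)*(-3 + 2*(-2)*(6 + 9)))*1)*(-7) = ((2*(-3)*(-3 + 2*(-2)*15))*1)*(-7) = ((2*(-3)*(-3 - 60))*1)*(-7) = ((2*(-3)*(-63))*1)*(-7) = (378*1)*(-7) = 378*(-7) = -2646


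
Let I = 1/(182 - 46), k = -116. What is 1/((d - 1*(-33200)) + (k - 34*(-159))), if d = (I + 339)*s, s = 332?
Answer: 34/5135375 ≈ 6.6207e-6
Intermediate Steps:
I = 1/136 ≈ 0.0073529
d = 3826715/34 (d = (1/136 + 339)*332 = (46105/136)*332 = 3826715/34 ≈ 1.1255e+5)
1/((d - 1*(-33200)) + (k - 34*(-159))) = 1/((3826715/34 - 1*(-33200)) + (-116 - 34*(-159))) = 1/((3826715/34 + 33200) + (-116 + 5406)) = 1/(4955515/34 + 5290) = 1/(5135375/34) = 34/5135375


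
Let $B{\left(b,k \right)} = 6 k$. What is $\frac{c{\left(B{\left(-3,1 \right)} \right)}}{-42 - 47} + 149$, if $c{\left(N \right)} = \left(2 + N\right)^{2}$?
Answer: $\frac{13197}{89} \approx 148.28$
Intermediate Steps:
$\frac{c{\left(B{\left(-3,1 \right)} \right)}}{-42 - 47} + 149 = \frac{\left(2 + 6 \cdot 1\right)^{2}}{-42 - 47} + 149 = \frac{\left(2 + 6\right)^{2}}{-89} + 149 = 8^{2} \left(- \frac{1}{89}\right) + 149 = 64 \left(- \frac{1}{89}\right) + 149 = - \frac{64}{89} + 149 = \frac{13197}{89}$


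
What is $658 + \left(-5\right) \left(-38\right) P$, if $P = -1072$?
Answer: $-203022$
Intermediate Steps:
$658 + \left(-5\right) \left(-38\right) P = 658 + \left(-5\right) \left(-38\right) \left(-1072\right) = 658 + 190 \left(-1072\right) = 658 - 203680 = -203022$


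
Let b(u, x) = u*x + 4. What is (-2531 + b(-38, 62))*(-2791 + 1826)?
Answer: 4712095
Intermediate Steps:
b(u, x) = 4 + u*x
(-2531 + b(-38, 62))*(-2791 + 1826) = (-2531 + (4 - 38*62))*(-2791 + 1826) = (-2531 + (4 - 2356))*(-965) = (-2531 - 2352)*(-965) = -4883*(-965) = 4712095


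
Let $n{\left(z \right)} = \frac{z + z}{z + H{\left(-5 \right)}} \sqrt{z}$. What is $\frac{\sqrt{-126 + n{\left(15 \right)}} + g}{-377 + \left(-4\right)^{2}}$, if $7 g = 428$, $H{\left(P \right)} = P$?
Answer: $- \frac{428}{2527} - \frac{i \sqrt{126 - 3 \sqrt{15}}}{361} \approx -0.16937 - 0.029626 i$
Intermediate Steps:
$g = \frac{428}{7}$ ($g = \frac{1}{7} \cdot 428 = \frac{428}{7} \approx 61.143$)
$n{\left(z \right)} = \frac{2 z^{\frac{3}{2}}}{-5 + z}$ ($n{\left(z \right)} = \frac{z + z}{z - 5} \sqrt{z} = \frac{2 z}{-5 + z} \sqrt{z} = \frac{2 z^{\frac{3}{2}}}{-5 + z}$)
$\frac{\sqrt{-126 + n{\left(15 \right)}} + g}{-377 + \left(-4\right)^{2}} = \frac{\sqrt{-126 + \frac{2 \cdot 15^{\frac{3}{2}}}{-5 + 15}} + \frac{428}{7}}{-377 + \left(-4\right)^{2}} = \frac{\sqrt{-126 + \frac{2 \cdot 15 \sqrt{15}}{10}} + \frac{428}{7}}{-377 + 16} = \frac{\sqrt{-126 + 2 \cdot 15 \sqrt{15} \cdot \frac{1}{10}} + \frac{428}{7}}{-361} = \left(\sqrt{-126 + 3 \sqrt{15}} + \frac{428}{7}\right) \left(- \frac{1}{361}\right) = \left(\frac{428}{7} + \sqrt{-126 + 3 \sqrt{15}}\right) \left(- \frac{1}{361}\right) = - \frac{428}{2527} - \frac{\sqrt{-126 + 3 \sqrt{15}}}{361}$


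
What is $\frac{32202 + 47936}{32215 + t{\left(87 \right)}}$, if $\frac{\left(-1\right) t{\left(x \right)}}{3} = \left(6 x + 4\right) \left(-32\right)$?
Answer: $\frac{80138}{82711} \approx 0.96889$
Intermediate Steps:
$t{\left(x \right)} = 384 + 576 x$ ($t{\left(x \right)} = - 3 \left(6 x + 4\right) \left(-32\right) = - 3 \left(4 + 6 x\right) \left(-32\right) = - 3 \left(-128 - 192 x\right) = 384 + 576 x$)
$\frac{32202 + 47936}{32215 + t{\left(87 \right)}} = \frac{32202 + 47936}{32215 + \left(384 + 576 \cdot 87\right)} = \frac{80138}{32215 + \left(384 + 50112\right)} = \frac{80138}{32215 + 50496} = \frac{80138}{82711}$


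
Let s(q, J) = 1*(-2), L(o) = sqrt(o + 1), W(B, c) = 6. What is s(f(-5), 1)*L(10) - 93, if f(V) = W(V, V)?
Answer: -93 - 2*sqrt(11) ≈ -99.633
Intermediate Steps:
f(V) = 6
L(o) = sqrt(1 + o)
s(q, J) = -2
s(f(-5), 1)*L(10) - 93 = -2*sqrt(1 + 10) - 93 = -2*sqrt(11) - 93 = -93 - 2*sqrt(11)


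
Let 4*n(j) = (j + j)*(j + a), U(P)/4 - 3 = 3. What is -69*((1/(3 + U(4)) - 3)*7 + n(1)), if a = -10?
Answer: 31349/18 ≈ 1741.6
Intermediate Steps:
U(P) = 24 (U(P) = 12 + 4*3 = 12 + 12 = 24)
n(j) = j*(-10 + j)/2 (n(j) = ((j + j)*(j - 10))/4 = ((2*j)*(-10 + j))/4 = (2*j*(-10 + j))/4 = j*(-10 + j)/2)
-69*((1/(3 + U(4)) - 3)*7 + n(1)) = -69*((1/(3 + 24) - 3)*7 + (1/2)*1*(-10 + 1)) = -69*((1/27 - 3)*7 + (1/2)*1*(-9)) = -69*((1/27 - 3)*7 - 9/2) = -69*(-80/27*7 - 9/2) = -69*(-560/27 - 9/2) = -69*(-1363/54) = 31349/18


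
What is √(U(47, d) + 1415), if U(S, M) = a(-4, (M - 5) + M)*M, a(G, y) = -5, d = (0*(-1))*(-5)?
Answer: √1415 ≈ 37.616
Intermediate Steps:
d = 0 (d = 0*(-5) = 0)
U(S, M) = -5*M
√(U(47, d) + 1415) = √(-5*0 + 1415) = √(0 + 1415) = √1415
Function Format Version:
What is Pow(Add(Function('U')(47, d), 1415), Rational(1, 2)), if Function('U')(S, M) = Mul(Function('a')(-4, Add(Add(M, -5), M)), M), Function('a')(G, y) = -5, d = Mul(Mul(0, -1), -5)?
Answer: Pow(1415, Rational(1, 2)) ≈ 37.616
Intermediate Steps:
d = 0 (d = Mul(0, -5) = 0)
Function('U')(S, M) = Mul(-5, M)
Pow(Add(Function('U')(47, d), 1415), Rational(1, 2)) = Pow(Add(Mul(-5, 0), 1415), Rational(1, 2)) = Pow(Add(0, 1415), Rational(1, 2)) = Pow(1415, Rational(1, 2))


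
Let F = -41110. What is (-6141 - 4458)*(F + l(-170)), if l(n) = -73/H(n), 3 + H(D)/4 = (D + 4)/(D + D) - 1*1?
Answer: 173396583955/398 ≈ 4.3567e+8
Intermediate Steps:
H(D) = -16 + 2*(4 + D)/D (H(D) = -12 + 4*((D + 4)/(D + D) - 1*1) = -12 + 4*((4 + D)/((2*D)) - 1) = -12 + 4*((4 + D)*(1/(2*D)) - 1) = -12 + 4*((4 + D)/(2*D) - 1) = -12 + 4*(-1 + (4 + D)/(2*D)) = -12 + (-4 + 2*(4 + D)/D) = -16 + 2*(4 + D)/D)
l(n) = -73/(-14 + 8/n)
(-6141 - 4458)*(F + l(-170)) = (-6141 - 4458)*(-41110 + (73/2)*(-170)/(-4 + 7*(-170))) = -10599*(-41110 + (73/2)*(-170)/(-4 - 1190)) = -10599*(-41110 + (73/2)*(-170)/(-1194)) = -10599*(-41110 + (73/2)*(-170)*(-1/1194)) = -10599*(-41110 + 6205/1194) = -10599*(-49079135/1194) = 173396583955/398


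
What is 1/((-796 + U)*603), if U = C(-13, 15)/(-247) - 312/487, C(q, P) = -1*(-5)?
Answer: -120289/57785214429 ≈ -2.0817e-6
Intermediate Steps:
C(q, P) = 5
U = -79499/120289 (U = 5/(-247) - 312/487 = 5*(-1/247) - 312*1/487 = -5/247 - 312/487 = -79499/120289 ≈ -0.66090)
1/((-796 + U)*603) = 1/(-796 - 79499/120289*603) = (1/603)/(-95829543/120289) = -120289/95829543*1/603 = -120289/57785214429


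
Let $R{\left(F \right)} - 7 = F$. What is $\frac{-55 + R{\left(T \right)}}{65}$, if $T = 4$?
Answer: $- \frac{44}{65} \approx -0.67692$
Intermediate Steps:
$R{\left(F \right)} = 7 + F$
$\frac{-55 + R{\left(T \right)}}{65} = \frac{-55 + \left(7 + 4\right)}{65} = \frac{-55 + 11}{65} = \frac{1}{65} \left(-44\right) = - \frac{44}{65}$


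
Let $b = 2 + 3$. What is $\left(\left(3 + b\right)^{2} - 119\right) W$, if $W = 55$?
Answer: $-3025$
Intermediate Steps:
$b = 5$
$\left(\left(3 + b\right)^{2} - 119\right) W = \left(\left(3 + 5\right)^{2} - 119\right) 55 = \left(8^{2} - 119\right) 55 = \left(64 - 119\right) 55 = \left(-55\right) 55 = -3025$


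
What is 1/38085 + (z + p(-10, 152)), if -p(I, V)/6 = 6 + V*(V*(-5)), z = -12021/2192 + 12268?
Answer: 58883963559047/83482320 ≈ 7.0535e+5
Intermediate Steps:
z = 26879435/2192 (z = -12021*1/2192 + 12268 = -12021/2192 + 12268 = 26879435/2192 ≈ 12263.)
p(I, V) = -36 + 30*V**2 (p(I, V) = -6*(6 + V*(V*(-5))) = -6*(6 + V*(-5*V)) = -6*(6 - 5*V**2) = -36 + 30*V**2)
1/38085 + (z + p(-10, 152)) = 1/38085 + (26879435/2192 + (-36 + 30*152**2)) = 1/38085 + (26879435/2192 + (-36 + 30*23104)) = 1/38085 + (26879435/2192 + (-36 + 693120)) = 1/38085 + (26879435/2192 + 693084) = 1/38085 + 1546119563/2192 = 58883963559047/83482320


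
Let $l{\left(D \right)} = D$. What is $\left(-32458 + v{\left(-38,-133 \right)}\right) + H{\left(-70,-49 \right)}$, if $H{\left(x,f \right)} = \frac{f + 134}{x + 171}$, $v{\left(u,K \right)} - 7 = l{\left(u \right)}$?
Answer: $- \frac{3281304}{101} \approx -32488.0$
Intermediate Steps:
$v{\left(u,K \right)} = 7 + u$
$H{\left(x,f \right)} = \frac{134 + f}{171 + x}$
$\left(-32458 + v{\left(-38,-133 \right)}\right) + H{\left(-70,-49 \right)} = \left(-32458 + \left(7 - 38\right)\right) + \frac{134 - 49}{171 - 70} = \left(-32458 - 31\right) + \frac{1}{101} \cdot 85 = -32489 + \frac{1}{101} \cdot 85 = -32489 + \frac{85}{101} = - \frac{3281304}{101}$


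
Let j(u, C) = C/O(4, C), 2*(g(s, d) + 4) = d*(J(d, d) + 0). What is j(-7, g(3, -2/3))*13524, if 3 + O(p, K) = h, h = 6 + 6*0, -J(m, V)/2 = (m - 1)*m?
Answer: -396704/27 ≈ -14693.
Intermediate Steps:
J(m, V) = -2*m*(-1 + m) (J(m, V) = -2*(m - 1)*m = -2*(-1 + m)*m = -2*m*(-1 + m))
h = 6 (h = 6 + 0 = 6)
O(p, K) = 3 (O(p, K) = -3 + 6 = 3)
g(s, d) = -4 + d**2*(1 - d) (g(s, d) = -4 + (d*(2*d*(1 - d) + 0))/2 = -4 + (d*(2*d*(1 - d)))/2 = -4 + (2*d**2*(1 - d))/2 = -4 + d**2*(1 - d))
j(u, C) = C/3
j(-7, g(3, -2/3))*13524 = ((-4 + (-2/3)**2*(1 - (-2)/3))/3)*13524 = ((-4 + (-2*1/3)**2*(1 - (-2)/3))/3)*13524 = ((-4 + (-2/3)**2*(1 - 1*(-2/3)))/3)*13524 = ((-4 + 4*(1 + 2/3)/9)/3)*13524 = ((-4 + (4/9)*(5/3))/3)*13524 = ((-4 + 20/27)/3)*13524 = ((1/3)*(-88/27))*13524 = -88/81*13524 = -396704/27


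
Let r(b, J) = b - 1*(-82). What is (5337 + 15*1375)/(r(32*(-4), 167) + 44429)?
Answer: 25962/44383 ≈ 0.58495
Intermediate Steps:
r(b, J) = 82 + b (r(b, J) = b + 82 = 82 + b)
(5337 + 15*1375)/(r(32*(-4), 167) + 44429) = (5337 + 15*1375)/((82 + 32*(-4)) + 44429) = (5337 + 20625)/((82 - 128) + 44429) = 25962/(-46 + 44429) = 25962/44383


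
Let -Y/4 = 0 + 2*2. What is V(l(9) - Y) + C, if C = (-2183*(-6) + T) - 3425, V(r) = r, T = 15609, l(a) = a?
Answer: 25307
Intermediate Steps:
Y = -16 (Y = -4*(0 + 2*2) = -4*(0 + 4) = -4*4 = -16)
C = 25282 (C = (-2183*(-6) + 15609) - 3425 = (13098 + 15609) - 3425 = 28707 - 3425 = 25282)
V(l(9) - Y) + C = (9 - 1*(-16)) + 25282 = (9 + 16) + 25282 = 25 + 25282 = 25307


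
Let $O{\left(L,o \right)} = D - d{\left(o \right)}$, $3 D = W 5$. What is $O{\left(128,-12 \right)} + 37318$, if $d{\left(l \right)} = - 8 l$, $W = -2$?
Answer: $\frac{111656}{3} \approx 37219.0$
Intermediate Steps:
$D = - \frac{10}{3}$ ($D = \frac{\left(-2\right) 5}{3} = \frac{1}{3} \left(-10\right) = - \frac{10}{3} \approx -3.3333$)
$O{\left(L,o \right)} = - \frac{10}{3} + 8 o$ ($O{\left(L,o \right)} = - \frac{10}{3} - - 8 o = - \frac{10}{3} + 8 o$)
$O{\left(128,-12 \right)} + 37318 = \left(- \frac{10}{3} + 8 \left(-12\right)\right) + 37318 = \left(- \frac{10}{3} - 96\right) + 37318 = - \frac{298}{3} + 37318 = \frac{111656}{3}$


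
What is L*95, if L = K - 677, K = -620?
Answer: -123215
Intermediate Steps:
L = -1297 (L = -620 - 677 = -1297)
L*95 = -1297*95 = -123215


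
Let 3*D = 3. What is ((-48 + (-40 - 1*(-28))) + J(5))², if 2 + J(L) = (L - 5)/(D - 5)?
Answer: 3844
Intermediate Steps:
D = 1 (D = (⅓)*3 = 1)
J(L) = -¾ - L/4 (J(L) = -2 + (L - 5)/(1 - 5) = -2 + (-5 + L)/(-4) = -2 + (-5 + L)*(-¼) = -2 + (5/4 - L/4) = -¾ - L/4)
((-48 + (-40 - 1*(-28))) + J(5))² = ((-48 + (-40 - 1*(-28))) + (-¾ - ¼*5))² = ((-48 + (-40 + 28)) + (-¾ - 5/4))² = ((-48 - 12) - 2)² = (-60 - 2)² = (-62)² = 3844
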